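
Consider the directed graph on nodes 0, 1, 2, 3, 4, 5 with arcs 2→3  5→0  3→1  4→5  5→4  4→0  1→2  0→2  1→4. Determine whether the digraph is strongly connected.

Yes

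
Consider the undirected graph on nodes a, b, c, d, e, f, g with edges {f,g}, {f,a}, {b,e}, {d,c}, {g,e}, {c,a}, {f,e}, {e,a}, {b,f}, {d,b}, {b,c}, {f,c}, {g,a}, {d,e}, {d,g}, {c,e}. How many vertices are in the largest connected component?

Starting from a we can reach a, b, c, d, e, f, g. That is one component of size 7.
The largest has 7 vertices.

7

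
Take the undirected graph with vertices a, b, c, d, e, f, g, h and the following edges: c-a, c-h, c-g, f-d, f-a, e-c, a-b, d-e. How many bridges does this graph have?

3

The edges on the cycle f-d-e-c-a-f are not bridges since each lies on that cycle.
But removing c-g disconnects c from g; removing c-h disconnects c from h; removing a-b disconnects a from b — these are bridges.
That makes 3 bridges.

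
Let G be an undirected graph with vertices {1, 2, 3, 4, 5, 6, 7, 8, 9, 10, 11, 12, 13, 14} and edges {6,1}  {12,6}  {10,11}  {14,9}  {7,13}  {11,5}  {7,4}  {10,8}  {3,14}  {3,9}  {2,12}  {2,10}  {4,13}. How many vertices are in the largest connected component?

Starting from 4 we can reach 4, 7, 13. That is one component of size 3.
Starting from 3 we can reach 3, 9, 14. That is one component of size 3.
Starting from 1 we can reach 1, 2, 5, 6, 8, 10, 11, 12. That is one component of size 8.
The largest has 8 vertices.

8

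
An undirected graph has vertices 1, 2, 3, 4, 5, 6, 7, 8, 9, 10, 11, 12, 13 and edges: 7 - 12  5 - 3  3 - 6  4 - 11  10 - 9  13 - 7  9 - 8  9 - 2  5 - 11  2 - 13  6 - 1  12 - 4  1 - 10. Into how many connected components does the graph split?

Starting from 1 we can reach 1, 2, 3, 4, 5, 6, 7, 8, 9, 10, 11, 12, 13. That is one component of size 13.
Total: 1 component.

1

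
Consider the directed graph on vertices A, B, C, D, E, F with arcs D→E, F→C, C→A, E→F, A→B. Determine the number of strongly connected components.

{D} is an SCC by itself.
{C} is an SCC by itself.
{B} is an SCC by itself.
{E} is an SCC by itself.
{F} is an SCC by itself.
(and 1 more singleton SCC)
That gives 6 strongly connected components.

6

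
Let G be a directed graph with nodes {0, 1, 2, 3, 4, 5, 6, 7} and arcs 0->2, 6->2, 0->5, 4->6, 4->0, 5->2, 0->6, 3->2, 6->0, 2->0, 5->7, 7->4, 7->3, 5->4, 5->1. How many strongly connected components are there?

{0, 2, 3, 4, 5, 6, 7} are all mutually reachable — one SCC of size 7.
{1} is an SCC by itself.
That gives 2 strongly connected components.

2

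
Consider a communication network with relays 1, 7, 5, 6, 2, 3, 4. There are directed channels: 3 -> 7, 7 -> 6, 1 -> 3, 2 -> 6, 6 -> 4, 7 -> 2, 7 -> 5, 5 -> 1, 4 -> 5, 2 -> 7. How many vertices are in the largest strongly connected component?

7

{1, 2, 3, 4, 5, 6, 7} are all mutually reachable — one SCC of size 7.
The largest has 7 vertices.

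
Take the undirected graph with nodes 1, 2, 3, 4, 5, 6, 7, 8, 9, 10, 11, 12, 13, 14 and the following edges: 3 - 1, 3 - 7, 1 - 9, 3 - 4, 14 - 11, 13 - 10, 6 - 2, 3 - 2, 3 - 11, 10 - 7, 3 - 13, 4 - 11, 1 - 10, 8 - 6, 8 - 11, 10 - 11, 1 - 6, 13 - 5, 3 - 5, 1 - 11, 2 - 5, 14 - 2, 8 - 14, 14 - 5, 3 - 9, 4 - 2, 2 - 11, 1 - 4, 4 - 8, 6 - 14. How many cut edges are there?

The edges on the cycle 3-1-4-8-6-2-3 are not bridges since each lies on that cycle.
Every edge lies on some cycle, so there are no bridges.

0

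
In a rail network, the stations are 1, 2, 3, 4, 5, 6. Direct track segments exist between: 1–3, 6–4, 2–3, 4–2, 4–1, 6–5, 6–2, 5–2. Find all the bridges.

The edges on the cycle 4-1-3-2-4 are not bridges since each lies on that cycle.
Every edge lies on some cycle, so there are no bridges.

none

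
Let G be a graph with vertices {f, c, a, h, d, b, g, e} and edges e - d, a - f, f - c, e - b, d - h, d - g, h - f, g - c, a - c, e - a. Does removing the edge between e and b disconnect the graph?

Yes

Removing e - b leaves no path between e and b: the component count goes from 1 to 2. So it is a bridge.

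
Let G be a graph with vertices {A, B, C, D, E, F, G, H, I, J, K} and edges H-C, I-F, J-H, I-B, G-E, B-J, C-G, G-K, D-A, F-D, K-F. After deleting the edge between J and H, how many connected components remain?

J and H are still connected via J-B-I-F-K-G-C-H, so the component count stays at 1.

1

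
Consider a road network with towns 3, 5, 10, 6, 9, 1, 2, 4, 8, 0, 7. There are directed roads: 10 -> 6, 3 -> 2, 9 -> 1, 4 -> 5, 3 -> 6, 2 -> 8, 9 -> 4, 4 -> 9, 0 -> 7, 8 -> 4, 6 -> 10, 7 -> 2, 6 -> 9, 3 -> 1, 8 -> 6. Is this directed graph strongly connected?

There is no directed path from 2 to 7, so the graph is not strongly connected.

No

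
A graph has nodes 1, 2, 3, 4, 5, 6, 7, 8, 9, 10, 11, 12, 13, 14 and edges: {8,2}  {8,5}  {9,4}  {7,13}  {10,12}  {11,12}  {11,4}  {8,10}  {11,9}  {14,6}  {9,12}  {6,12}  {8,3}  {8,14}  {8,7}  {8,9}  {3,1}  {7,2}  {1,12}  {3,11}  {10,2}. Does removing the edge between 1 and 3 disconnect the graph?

After removing 1–3, the path 1-12-11-3 still connects them, so the edge is not a bridge.

No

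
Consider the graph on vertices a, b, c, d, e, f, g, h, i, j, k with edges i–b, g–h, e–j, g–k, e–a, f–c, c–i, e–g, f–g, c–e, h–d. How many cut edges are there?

The edges on the cycle f-c-e-g-f are not bridges since each lies on that cycle.
But removing b–i disconnects b from i; removing c–i disconnects c from i; removing d–h disconnects d from h; removing g–h disconnects g from h — these are bridges.
In total 7 edges are bridges.

7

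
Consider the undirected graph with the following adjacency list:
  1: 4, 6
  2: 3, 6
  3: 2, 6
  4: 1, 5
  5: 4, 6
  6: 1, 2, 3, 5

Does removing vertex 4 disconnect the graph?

Deleting 4 leaves 1 component (was 1) (its neighbors 1, 5 remain connected to each other), so 4 is not a cut vertex.

No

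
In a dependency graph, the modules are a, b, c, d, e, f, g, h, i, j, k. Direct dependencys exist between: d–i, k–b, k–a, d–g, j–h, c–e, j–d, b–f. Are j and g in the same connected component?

Yes

From j we can reach d, g, h, i, j, which includes g.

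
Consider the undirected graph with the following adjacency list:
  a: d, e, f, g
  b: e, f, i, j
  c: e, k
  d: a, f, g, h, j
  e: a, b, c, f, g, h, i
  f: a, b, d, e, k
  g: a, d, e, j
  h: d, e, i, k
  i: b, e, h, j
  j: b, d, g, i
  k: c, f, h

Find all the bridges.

The edges on the cycle h-e-i-j-d-h are not bridges since each lies on that cycle.
Every edge lies on some cycle, so there are no bridges.

none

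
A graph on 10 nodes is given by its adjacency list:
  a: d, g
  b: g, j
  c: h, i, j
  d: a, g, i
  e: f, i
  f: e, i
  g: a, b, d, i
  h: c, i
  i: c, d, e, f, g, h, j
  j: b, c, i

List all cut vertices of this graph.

Removing i increases the component count from 1 to 2, so i is a cut vertex.
By contrast removing b leaves 1 component; it is not a cut vertex. No other vertex is a cut vertex either.

i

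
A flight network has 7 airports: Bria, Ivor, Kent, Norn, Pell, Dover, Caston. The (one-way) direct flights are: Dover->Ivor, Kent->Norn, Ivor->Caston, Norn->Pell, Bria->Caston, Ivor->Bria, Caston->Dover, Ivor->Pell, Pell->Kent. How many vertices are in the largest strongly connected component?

4

{Bria, Ivor, Dover, Caston} are all mutually reachable — one SCC of size 4.
{Kent, Norn, Pell} are all mutually reachable — one SCC of size 3.
The largest has 4 vertices.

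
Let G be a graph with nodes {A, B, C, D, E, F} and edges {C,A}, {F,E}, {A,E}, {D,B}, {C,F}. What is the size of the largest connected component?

4

Starting from B we can reach B, D. That is one component of size 2.
Starting from A we can reach A, C, E, F. That is one component of size 4.
The largest has 4 vertices.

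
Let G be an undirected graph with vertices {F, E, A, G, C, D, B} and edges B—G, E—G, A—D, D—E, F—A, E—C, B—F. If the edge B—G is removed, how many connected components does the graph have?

1

B and G are still connected via B-F-A-D-E-G, so the component count stays at 1.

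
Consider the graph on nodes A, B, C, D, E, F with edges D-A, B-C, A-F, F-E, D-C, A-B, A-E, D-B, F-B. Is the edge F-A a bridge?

No

After removing F-A, the path F-E-A still connects them, so the edge is not a bridge.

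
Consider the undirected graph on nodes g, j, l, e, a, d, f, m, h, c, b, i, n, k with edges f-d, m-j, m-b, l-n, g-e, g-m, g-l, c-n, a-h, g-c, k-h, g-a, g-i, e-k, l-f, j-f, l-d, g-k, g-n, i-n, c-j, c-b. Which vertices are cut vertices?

Removing g increases the component count from 1 to 2, so g is a cut vertex.
By contrast removing b leaves 1 component; it is not a cut vertex. No other vertex is a cut vertex either.

g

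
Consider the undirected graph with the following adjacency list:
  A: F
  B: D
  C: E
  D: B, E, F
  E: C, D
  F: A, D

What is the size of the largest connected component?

6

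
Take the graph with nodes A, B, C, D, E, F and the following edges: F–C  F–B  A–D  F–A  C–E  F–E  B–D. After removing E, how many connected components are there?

With E gone, the remaining components are: {A, B, C, D, F}.
That is 1 component.

1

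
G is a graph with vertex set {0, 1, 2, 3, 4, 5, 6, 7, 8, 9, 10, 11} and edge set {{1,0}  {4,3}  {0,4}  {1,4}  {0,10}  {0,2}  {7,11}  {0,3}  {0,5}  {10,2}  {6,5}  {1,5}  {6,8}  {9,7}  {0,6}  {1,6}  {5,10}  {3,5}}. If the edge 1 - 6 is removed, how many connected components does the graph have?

2

1 and 6 are still connected via 1-0-6, so the component count stays at 2.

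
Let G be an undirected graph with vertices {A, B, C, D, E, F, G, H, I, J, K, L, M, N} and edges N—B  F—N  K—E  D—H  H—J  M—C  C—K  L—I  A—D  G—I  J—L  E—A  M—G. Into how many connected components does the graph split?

2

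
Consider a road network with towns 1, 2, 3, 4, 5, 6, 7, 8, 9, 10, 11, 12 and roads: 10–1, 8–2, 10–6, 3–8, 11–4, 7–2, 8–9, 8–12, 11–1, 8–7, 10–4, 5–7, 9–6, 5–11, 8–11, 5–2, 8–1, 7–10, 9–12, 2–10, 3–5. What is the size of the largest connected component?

Starting from 1 we can reach 1, 2, 3, 4, 5, 6, 7, 8, 9, 10, 11, 12. That is one component of size 12.
The largest has 12 vertices.

12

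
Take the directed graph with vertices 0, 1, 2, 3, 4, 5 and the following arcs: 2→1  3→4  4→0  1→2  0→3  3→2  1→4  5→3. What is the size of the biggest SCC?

5

{0, 1, 2, 3, 4} are all mutually reachable — one SCC of size 5.
{5} is an SCC by itself.
The largest has 5 vertices.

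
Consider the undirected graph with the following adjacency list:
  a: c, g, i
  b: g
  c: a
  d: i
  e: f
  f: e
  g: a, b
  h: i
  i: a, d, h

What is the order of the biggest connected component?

7

Starting from e we can reach e, f. That is one component of size 2.
Starting from a we can reach a, b, c, d, g, h, i. That is one component of size 7.
The largest has 7 vertices.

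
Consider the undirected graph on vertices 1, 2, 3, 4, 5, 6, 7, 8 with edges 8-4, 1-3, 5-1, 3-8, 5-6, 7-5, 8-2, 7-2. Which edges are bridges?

The edges on the cycle 7-5-1-3-8-2-7 are not bridges since each lies on that cycle.
But removing 8-4 disconnects 8 from 4; removing 5-6 disconnects 5 from 6 — these are bridges.

4-8, 5-6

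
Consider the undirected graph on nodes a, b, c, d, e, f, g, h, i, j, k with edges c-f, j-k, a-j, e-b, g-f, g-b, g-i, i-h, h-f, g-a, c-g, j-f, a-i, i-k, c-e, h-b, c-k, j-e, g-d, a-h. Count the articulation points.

Removing g increases the component count from 1 to 2, so g is a cut vertex.
By contrast removing f leaves 1 component; it is not a cut vertex. No other vertex is a cut vertex either.

1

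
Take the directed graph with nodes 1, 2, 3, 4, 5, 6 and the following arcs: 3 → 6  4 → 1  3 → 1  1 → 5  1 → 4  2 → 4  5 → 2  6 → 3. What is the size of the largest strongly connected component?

{1, 2, 4, 5} are all mutually reachable — one SCC of size 4.
{3, 6} are all mutually reachable — one SCC of size 2.
The largest has 4 vertices.

4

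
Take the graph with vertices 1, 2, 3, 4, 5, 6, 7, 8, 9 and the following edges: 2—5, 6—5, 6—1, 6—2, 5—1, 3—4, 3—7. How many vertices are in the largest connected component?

4

9 is isolated — a component by itself.
8 is isolated — a component by itself.
Starting from 3 we can reach 3, 4, 7. That is one component of size 3.
Starting from 1 we can reach 1, 2, 5, 6. That is one component of size 4.
The largest has 4 vertices.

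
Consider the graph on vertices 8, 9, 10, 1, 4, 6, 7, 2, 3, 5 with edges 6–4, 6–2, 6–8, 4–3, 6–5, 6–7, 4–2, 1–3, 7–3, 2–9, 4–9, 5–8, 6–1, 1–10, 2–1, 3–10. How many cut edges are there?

The edges on the cycle 6-5-8-6 are not bridges since each lies on that cycle.
Every edge lies on some cycle, so there are no bridges.

0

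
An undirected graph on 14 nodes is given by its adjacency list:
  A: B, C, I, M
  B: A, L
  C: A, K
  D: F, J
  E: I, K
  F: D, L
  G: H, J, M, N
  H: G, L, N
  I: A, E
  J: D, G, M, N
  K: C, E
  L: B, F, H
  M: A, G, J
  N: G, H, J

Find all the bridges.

none

The edges on the cycle G-H-N-G are not bridges since each lies on that cycle.
Every edge lies on some cycle, so there are no bridges.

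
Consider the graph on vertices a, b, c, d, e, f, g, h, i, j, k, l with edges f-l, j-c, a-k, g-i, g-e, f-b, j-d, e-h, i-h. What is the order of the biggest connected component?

4

Starting from a we can reach a, k. That is one component of size 2.
Starting from c we can reach c, d, j. That is one component of size 3.
Starting from b we can reach b, f, l. That is one component of size 3.
Starting from e we can reach e, g, h, i. That is one component of size 4.
The largest has 4 vertices.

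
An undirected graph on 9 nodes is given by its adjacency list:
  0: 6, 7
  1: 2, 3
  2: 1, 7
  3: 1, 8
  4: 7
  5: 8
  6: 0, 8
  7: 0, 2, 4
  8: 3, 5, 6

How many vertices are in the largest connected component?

Starting from 0 we can reach 0, 1, 2, 3, 4, 5, 6, 7, 8. That is one component of size 9.
The largest has 9 vertices.

9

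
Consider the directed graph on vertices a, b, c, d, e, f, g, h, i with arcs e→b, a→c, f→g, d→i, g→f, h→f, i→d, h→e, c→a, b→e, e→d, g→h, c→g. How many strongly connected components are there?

{f, g, h} are all mutually reachable — one SCC of size 3.
{d, i} are all mutually reachable — one SCC of size 2.
{a, c} are all mutually reachable — one SCC of size 2.
{b, e} are all mutually reachable — one SCC of size 2.
That gives 4 strongly connected components.

4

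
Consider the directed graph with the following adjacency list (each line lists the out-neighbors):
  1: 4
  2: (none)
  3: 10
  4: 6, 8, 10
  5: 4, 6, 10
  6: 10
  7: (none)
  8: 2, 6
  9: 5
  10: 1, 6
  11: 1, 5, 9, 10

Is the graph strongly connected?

There is no directed path from 6 to 9, so the graph is not strongly connected.

No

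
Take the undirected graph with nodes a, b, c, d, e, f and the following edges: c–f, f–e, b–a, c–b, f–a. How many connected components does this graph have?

2

d is isolated — a component by itself.
Starting from a we can reach a, b, c, e, f. That is one component of size 5.
Total: 2 components.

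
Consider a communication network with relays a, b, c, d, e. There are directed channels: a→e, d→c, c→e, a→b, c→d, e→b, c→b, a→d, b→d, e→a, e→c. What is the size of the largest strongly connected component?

5

{a, b, c, d, e} are all mutually reachable — one SCC of size 5.
The largest has 5 vertices.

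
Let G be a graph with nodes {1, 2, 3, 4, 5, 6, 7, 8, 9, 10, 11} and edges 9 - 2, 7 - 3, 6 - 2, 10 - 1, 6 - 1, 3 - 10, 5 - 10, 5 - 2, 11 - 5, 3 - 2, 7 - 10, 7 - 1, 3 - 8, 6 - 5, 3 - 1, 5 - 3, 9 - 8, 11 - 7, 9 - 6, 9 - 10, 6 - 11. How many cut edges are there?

0

The edges on the cycle 11-7-10-3-5-11 are not bridges since each lies on that cycle.
Every edge lies on some cycle, so there are no bridges.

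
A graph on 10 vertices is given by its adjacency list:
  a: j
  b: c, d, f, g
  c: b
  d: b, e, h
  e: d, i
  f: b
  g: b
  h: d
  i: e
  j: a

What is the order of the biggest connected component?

8

Starting from a we can reach a, j. That is one component of size 2.
Starting from b we can reach b, c, d, e, f, g, h, i. That is one component of size 8.
The largest has 8 vertices.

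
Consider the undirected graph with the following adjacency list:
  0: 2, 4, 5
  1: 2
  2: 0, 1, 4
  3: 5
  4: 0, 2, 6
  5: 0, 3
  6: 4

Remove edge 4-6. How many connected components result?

Before removal there is 1 component.
4-6 is a bridge — removing it separates 4's side from 6's side.
After removal: 2 components.

2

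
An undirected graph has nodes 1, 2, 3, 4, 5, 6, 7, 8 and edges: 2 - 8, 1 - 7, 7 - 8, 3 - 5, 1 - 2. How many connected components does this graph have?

4

6 is isolated — a component by itself.
4 is isolated — a component by itself.
Starting from 3 we can reach 3, 5. That is one component of size 2.
Starting from 1 we can reach 1, 2, 7, 8. That is one component of size 4.
Total: 4 components.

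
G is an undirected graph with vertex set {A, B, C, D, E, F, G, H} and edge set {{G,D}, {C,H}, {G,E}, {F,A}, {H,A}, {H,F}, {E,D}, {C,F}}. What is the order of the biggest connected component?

B is isolated — a component by itself.
Starting from D we can reach D, E, G. That is one component of size 3.
Starting from A we can reach A, C, F, H. That is one component of size 4.
The largest has 4 vertices.

4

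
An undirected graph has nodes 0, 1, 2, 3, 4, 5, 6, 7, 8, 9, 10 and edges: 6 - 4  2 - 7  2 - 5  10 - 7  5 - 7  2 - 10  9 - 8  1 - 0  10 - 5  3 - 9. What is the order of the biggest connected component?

4

Starting from 0 we can reach 0, 1. That is one component of size 2.
Starting from 4 we can reach 4, 6. That is one component of size 2.
Starting from 3 we can reach 3, 8, 9. That is one component of size 3.
Starting from 2 we can reach 2, 5, 7, 10. That is one component of size 4.
The largest has 4 vertices.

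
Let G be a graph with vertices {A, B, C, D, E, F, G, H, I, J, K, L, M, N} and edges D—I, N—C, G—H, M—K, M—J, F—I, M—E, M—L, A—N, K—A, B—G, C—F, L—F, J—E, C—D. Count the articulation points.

2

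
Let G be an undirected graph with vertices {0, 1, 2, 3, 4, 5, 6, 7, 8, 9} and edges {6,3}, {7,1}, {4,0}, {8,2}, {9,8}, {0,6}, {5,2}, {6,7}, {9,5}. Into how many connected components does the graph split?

Starting from 2 we can reach 2, 5, 8, 9. That is one component of size 4.
Starting from 0 we can reach 0, 1, 3, 4, 6, 7. That is one component of size 6.
Total: 2 components.

2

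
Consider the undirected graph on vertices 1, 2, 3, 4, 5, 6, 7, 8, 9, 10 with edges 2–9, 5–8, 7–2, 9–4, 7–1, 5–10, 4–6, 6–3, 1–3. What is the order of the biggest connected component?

7

Starting from 5 we can reach 5, 8, 10. That is one component of size 3.
Starting from 1 we can reach 1, 2, 3, 4, 6, 7, 9. That is one component of size 7.
The largest has 7 vertices.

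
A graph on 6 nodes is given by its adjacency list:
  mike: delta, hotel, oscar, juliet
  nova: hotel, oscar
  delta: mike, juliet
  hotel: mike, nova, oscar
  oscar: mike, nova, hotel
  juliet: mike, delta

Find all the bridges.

none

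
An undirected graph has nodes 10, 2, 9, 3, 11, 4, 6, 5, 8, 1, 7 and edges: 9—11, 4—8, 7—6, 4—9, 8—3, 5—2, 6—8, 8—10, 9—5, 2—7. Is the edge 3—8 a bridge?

Yes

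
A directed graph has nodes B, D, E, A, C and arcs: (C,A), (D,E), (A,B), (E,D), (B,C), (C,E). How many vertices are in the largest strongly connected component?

{A, B, C} are all mutually reachable — one SCC of size 3.
{D, E} are all mutually reachable — one SCC of size 2.
The largest has 3 vertices.

3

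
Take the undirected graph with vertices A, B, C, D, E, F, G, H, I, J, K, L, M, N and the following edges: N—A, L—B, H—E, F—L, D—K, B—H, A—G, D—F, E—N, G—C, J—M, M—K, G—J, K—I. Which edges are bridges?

C-G, I-K

The edges on the cycle D-F-L-B-H-E-N-A-G-J-M-K-D are not bridges since each lies on that cycle.
But removing K—I disconnects K from I; removing G—C disconnects G from C — these are bridges.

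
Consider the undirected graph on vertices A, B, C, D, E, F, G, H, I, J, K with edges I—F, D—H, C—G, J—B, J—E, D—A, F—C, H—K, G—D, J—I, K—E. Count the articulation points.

2

Removing D increases the component count from 1 to 2, so D is a cut vertex.
Removing J increases the component count from 1 to 2, so J is a cut vertex.
By contrast removing A leaves 1 component; it is not a cut vertex. No other vertex is a cut vertex either.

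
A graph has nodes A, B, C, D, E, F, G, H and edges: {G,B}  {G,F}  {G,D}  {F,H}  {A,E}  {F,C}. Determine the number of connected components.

Starting from A we can reach A, E. That is one component of size 2.
Starting from B we can reach B, C, D, F, G, H. That is one component of size 6.
Total: 2 components.

2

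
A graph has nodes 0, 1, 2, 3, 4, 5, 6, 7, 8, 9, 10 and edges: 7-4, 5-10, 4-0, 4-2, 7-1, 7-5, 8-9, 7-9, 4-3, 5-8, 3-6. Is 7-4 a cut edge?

Yes

Removing 7-4 leaves no path between 7 and 4: the component count goes from 1 to 2. So it is a bridge.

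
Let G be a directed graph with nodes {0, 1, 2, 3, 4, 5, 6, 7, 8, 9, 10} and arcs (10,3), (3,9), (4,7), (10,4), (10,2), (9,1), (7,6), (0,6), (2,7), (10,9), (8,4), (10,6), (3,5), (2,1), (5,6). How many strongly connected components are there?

11

{8} is an SCC by itself.
{9} is an SCC by itself.
{1} is an SCC by itself.
{5} is an SCC by itself.
{6} is an SCC by itself.
(and 6 more singleton SCCs)
That gives 11 strongly connected components.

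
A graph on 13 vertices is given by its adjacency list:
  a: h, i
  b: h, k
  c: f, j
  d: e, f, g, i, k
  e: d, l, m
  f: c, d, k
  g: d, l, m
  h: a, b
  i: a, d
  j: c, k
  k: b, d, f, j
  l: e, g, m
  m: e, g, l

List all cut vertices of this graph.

Removing d increases the component count from 1 to 2, so d is a cut vertex.
By contrast removing b leaves 1 component; it is not a cut vertex. No other vertex is a cut vertex either.

d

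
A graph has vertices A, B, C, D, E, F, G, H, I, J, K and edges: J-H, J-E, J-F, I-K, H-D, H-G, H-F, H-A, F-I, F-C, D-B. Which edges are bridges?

The edges on the cycle J-H-F-J are not bridges since each lies on that cycle.
But removing B-D disconnects B from D; removing I-F disconnects I from F; removing H-D disconnects H from D; removing H-A disconnects H from A — these are bridges.
In total 8 edges are bridges.

A-H, B-D, C-F, D-H, E-J, F-I, G-H, I-K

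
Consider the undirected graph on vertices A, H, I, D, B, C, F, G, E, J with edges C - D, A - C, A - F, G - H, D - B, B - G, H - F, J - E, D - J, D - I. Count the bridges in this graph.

The edges on the cycle A-C-D-B-G-H-F-A are not bridges since each lies on that cycle.
But removing I - D disconnects I from D; removing D - J disconnects D from J; removing E - J disconnects E from J — these are bridges.
That makes 3 bridges.

3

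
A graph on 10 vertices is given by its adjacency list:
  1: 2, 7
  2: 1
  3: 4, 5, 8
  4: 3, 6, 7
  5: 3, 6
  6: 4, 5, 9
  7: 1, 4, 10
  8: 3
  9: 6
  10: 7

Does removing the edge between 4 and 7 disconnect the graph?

Yes

Removing 4-7 leaves no path between 4 and 7: the component count goes from 1 to 2. So it is a bridge.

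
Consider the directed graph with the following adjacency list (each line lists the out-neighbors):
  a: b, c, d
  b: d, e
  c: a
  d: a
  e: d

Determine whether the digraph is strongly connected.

From b we can reach every vertex (a, b, c, d, e), and every vertex can reach b (a, b, c, d, e). So the whole graph is one strongly connected component.

Yes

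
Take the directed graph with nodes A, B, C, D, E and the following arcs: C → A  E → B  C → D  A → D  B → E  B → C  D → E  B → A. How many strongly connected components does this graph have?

1

{A, B, C, D, E} are all mutually reachable — one SCC of size 5.
That gives 1 strongly connected component.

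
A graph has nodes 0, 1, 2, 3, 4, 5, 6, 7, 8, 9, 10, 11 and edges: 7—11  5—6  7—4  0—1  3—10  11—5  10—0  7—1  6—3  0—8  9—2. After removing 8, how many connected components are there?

2

With 8 gone, the remaining components are: {2, 9}; {0, 1, 3, 4, 5, 6, 7, 10, 11}.
That is 2 components.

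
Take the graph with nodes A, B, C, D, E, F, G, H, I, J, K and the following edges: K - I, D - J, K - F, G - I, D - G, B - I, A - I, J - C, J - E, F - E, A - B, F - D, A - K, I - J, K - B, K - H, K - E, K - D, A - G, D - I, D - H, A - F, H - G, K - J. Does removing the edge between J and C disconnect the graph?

Removing J - C leaves no path between J and C: the component count goes from 1 to 2. So it is a bridge.

Yes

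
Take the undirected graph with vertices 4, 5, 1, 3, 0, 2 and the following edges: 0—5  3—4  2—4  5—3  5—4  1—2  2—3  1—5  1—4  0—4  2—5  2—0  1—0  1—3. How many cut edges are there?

0

The edges on the cycle 1-2-0-5-3-4-1 are not bridges since each lies on that cycle.
Every edge lies on some cycle, so there are no bridges.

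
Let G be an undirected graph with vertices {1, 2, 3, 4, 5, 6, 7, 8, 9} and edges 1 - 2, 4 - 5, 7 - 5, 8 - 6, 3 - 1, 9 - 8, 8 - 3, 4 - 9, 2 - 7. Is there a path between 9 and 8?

Yes

From 9 we can reach 1, 2, 3, 4, 5, 6, 7, 8, 9, which includes 8.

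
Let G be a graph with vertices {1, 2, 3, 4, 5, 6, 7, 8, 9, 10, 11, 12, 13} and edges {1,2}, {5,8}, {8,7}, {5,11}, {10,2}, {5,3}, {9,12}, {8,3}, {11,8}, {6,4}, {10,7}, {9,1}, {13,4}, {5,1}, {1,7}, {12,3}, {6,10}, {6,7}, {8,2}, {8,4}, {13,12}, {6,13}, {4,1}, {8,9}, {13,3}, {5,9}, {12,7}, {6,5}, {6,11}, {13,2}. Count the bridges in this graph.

The edges on the cycle 6-5-3-12-13-6 are not bridges since each lies on that cycle.
Every edge lies on some cycle, so there are no bridges.

0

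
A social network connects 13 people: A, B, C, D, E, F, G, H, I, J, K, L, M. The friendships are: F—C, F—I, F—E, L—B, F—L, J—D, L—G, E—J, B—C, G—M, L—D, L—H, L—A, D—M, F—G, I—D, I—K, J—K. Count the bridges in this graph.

2

The edges on the cycle F-L-G-F are not bridges since each lies on that cycle.
But removing H—L disconnects H from L; removing L—A disconnects L from A — these are bridges.
That makes 2 bridges.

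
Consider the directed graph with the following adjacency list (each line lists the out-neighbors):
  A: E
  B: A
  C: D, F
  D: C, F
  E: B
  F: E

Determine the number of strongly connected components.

3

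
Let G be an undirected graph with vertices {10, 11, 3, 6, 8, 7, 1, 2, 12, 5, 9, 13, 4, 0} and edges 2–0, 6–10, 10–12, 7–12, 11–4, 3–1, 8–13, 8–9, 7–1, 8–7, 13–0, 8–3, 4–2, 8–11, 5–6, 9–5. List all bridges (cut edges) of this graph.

none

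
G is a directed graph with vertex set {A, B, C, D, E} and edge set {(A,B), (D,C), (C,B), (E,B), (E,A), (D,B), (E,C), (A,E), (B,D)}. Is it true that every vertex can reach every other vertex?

No

There is no directed path from C to A, so the graph is not strongly connected.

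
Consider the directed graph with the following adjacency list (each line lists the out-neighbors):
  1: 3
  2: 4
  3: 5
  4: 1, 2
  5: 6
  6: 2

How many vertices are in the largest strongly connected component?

{1, 2, 3, 4, 5, 6} are all mutually reachable — one SCC of size 6.
The largest has 6 vertices.

6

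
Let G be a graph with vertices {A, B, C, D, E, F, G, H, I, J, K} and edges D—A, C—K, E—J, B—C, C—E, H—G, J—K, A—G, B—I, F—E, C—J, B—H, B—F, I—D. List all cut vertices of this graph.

Removing B increases the component count from 1 to 2, so B is a cut vertex.
By contrast removing J leaves 1 component; it is not a cut vertex. No other vertex is a cut vertex either.

B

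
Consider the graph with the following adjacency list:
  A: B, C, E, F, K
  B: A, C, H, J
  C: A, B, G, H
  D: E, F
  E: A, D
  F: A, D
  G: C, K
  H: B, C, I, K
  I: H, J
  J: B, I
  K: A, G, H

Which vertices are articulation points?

A

Removing A increases the component count from 1 to 2, so A is a cut vertex.
By contrast removing E leaves 1 component; it is not a cut vertex. No other vertex is a cut vertex either.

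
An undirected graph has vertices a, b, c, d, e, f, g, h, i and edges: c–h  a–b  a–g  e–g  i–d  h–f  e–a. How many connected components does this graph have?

3

Starting from d we can reach d, i. That is one component of size 2.
Starting from c we can reach c, f, h. That is one component of size 3.
Starting from a we can reach a, b, e, g. That is one component of size 4.
Total: 3 components.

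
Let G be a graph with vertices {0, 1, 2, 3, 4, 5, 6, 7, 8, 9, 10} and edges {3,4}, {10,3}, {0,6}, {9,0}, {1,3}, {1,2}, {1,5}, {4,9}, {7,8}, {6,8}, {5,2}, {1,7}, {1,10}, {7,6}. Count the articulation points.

1

Removing 1 increases the component count from 1 to 2, so 1 is a cut vertex.
By contrast removing 9 leaves 1 component; it is not a cut vertex. No other vertex is a cut vertex either.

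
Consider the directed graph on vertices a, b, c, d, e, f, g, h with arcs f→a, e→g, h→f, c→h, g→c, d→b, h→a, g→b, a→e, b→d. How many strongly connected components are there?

{a, c, e, f, g, h} are all mutually reachable — one SCC of size 6.
{b, d} are all mutually reachable — one SCC of size 2.
That gives 2 strongly connected components.

2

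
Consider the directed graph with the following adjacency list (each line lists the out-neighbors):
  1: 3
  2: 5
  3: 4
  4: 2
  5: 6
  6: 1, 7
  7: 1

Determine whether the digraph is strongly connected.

From 6 we can reach every vertex (1, 2, 3, 4, 5, 6, 7), and every vertex can reach 6 (1, 2, 3, 4, 5, 6, 7). So the whole graph is one strongly connected component.

Yes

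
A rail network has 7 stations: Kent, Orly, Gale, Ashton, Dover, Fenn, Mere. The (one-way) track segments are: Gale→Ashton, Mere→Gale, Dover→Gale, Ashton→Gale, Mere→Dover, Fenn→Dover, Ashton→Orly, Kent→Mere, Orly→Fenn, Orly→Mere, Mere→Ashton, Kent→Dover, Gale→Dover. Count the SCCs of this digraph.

2

{Fenn, Gale, Mere, Orly, Dover, Ashton} are all mutually reachable — one SCC of size 6.
{Kent} is an SCC by itself.
That gives 2 strongly connected components.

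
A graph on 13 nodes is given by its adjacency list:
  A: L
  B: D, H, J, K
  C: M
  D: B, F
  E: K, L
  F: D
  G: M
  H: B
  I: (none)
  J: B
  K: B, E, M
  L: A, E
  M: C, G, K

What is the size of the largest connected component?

12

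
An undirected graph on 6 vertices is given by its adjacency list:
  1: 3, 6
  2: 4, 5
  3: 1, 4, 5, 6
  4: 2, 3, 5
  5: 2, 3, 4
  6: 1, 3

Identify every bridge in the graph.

The edges on the cycle 3-1-6-3 are not bridges since each lies on that cycle.
Every edge lies on some cycle, so there are no bridges.

none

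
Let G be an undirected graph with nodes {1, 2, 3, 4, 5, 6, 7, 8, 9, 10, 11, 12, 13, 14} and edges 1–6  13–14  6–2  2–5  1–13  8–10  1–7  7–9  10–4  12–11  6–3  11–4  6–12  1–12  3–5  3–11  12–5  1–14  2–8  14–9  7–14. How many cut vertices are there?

Removing 1 increases the component count from 1 to 2, so 1 is a cut vertex.
By contrast removing 4 leaves 1 component; it is not a cut vertex. No other vertex is a cut vertex either.

1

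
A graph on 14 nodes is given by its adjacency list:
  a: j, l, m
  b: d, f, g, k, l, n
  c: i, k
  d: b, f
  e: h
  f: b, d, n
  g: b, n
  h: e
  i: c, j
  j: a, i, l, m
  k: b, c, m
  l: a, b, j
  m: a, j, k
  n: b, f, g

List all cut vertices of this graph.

Removing b increases the component count from 2 to 3, so b is a cut vertex.
By contrast removing c leaves 2 components; it is not a cut vertex. No other vertex is a cut vertex either.

b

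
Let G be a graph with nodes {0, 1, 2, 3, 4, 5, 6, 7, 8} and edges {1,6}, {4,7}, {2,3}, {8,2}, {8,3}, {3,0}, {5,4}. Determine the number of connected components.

Starting from 1 we can reach 1, 6. That is one component of size 2.
Starting from 4 we can reach 4, 5, 7. That is one component of size 3.
Starting from 0 we can reach 0, 2, 3, 8. That is one component of size 4.
Total: 3 components.

3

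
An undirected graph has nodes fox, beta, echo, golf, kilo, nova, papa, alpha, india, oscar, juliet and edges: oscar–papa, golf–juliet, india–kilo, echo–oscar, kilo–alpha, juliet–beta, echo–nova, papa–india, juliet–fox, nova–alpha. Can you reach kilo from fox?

No

The component containing fox is {fox, beta, golf, juliet}, and kilo is not in it.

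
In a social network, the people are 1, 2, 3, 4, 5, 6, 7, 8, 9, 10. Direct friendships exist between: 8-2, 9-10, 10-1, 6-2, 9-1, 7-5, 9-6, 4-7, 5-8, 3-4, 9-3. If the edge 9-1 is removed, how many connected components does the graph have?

1

9 and 1 are still connected via 9-10-1, so the component count stays at 1.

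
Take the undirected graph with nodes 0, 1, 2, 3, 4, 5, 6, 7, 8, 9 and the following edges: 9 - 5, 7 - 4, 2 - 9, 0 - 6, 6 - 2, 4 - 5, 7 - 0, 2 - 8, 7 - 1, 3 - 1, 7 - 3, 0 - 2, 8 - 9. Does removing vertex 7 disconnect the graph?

Yes

Deleting 7 raises the number of components from 1 to 2, so 7 is a cut vertex.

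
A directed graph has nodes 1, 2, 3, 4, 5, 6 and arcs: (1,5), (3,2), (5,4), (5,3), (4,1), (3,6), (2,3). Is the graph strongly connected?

No

There is no directed path from 6 to 1, so the graph is not strongly connected.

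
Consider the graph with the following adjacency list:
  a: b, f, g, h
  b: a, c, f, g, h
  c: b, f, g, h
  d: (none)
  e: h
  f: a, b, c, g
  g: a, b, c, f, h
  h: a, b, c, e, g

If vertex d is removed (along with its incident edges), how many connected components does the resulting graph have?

1

With d gone, the remaining components are: {a, b, c, e, f, g, h}.
That is 1 component.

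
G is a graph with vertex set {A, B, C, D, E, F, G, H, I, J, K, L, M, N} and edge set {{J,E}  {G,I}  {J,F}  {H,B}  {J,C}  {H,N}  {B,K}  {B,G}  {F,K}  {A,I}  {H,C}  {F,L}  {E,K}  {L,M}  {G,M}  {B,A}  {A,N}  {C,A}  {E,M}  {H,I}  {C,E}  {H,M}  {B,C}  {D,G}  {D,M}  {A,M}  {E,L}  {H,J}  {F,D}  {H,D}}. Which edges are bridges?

The edges on the cycle J-F-K-E-J are not bridges since each lies on that cycle.
Every edge lies on some cycle, so there are no bridges.

none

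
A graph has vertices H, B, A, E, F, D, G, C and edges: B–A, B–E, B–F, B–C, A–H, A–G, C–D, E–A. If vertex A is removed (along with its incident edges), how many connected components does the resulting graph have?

With A gone, the remaining components are: {G}; {H}; {B, C, D, E, F}.
That is 3 components.

3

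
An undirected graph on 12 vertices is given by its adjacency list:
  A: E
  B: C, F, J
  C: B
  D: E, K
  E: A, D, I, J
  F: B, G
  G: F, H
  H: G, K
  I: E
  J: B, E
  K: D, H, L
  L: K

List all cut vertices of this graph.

B, E, K

Removing B increases the component count from 1 to 2, so B is a cut vertex.
Removing E increases the component count from 1 to 3, so E is a cut vertex.
Removing K increases the component count from 1 to 2, so K is a cut vertex.
By contrast removing F leaves 1 component; it is not a cut vertex. No other vertex is a cut vertex either.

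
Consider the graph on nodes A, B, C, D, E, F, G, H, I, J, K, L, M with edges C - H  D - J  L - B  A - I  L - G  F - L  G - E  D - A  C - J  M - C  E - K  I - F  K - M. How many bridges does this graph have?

2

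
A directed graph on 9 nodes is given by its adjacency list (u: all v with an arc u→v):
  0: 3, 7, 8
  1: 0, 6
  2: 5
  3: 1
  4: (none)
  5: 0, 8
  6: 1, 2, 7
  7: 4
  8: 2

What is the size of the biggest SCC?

7

{0, 1, 2, 3, 5, 6, 8} are all mutually reachable — one SCC of size 7.
{7} is an SCC by itself.
{4} is an SCC by itself.
The largest has 7 vertices.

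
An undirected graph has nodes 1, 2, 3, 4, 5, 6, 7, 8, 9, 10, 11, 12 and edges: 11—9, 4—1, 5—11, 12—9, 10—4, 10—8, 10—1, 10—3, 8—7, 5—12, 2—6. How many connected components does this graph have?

Starting from 2 we can reach 2, 6. That is one component of size 2.
Starting from 5 we can reach 5, 9, 11, 12. That is one component of size 4.
Starting from 1 we can reach 1, 3, 4, 7, 8, 10. That is one component of size 6.
Total: 3 components.

3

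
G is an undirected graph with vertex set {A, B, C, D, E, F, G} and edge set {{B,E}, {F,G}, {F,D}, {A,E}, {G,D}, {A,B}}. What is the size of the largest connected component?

3

C is isolated — a component by itself.
Starting from D we can reach D, F, G. That is one component of size 3.
Starting from A we can reach A, B, E. That is one component of size 3.
The largest has 3 vertices.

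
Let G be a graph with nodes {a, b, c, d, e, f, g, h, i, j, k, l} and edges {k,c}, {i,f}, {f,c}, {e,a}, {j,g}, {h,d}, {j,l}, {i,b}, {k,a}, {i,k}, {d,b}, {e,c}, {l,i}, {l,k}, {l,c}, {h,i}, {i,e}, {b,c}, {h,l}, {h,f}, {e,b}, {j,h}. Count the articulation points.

Removing j increases the component count from 1 to 2, so j is a cut vertex.
By contrast removing h leaves 1 component; it is not a cut vertex. No other vertex is a cut vertex either.

1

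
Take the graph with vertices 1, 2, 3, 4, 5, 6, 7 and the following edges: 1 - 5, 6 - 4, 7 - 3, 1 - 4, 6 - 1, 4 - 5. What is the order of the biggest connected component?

4

2 is isolated — a component by itself.
Starting from 3 we can reach 3, 7. That is one component of size 2.
Starting from 1 we can reach 1, 4, 5, 6. That is one component of size 4.
The largest has 4 vertices.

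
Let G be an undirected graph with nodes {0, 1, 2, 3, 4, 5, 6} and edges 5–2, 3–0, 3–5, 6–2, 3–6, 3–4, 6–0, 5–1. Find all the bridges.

The edges on the cycle 3-5-2-6-3 are not bridges since each lies on that cycle.
But removing 3–4 disconnects 3 from 4; removing 5–1 disconnects 5 from 1 — these are bridges.

1-5, 3-4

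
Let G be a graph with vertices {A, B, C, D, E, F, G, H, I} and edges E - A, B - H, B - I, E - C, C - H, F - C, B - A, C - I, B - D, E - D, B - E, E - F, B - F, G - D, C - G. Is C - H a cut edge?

After removing C - H, the path C-E-B-H still connects them, so the edge is not a bridge.

No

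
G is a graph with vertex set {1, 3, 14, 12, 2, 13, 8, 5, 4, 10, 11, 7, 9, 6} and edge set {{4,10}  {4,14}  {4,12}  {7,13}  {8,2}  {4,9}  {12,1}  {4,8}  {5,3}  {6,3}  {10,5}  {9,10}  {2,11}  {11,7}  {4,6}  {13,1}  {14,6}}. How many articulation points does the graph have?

1

Removing 4 increases the component count from 1 to 2, so 4 is a cut vertex.
By contrast removing 2 leaves 1 component; it is not a cut vertex. No other vertex is a cut vertex either.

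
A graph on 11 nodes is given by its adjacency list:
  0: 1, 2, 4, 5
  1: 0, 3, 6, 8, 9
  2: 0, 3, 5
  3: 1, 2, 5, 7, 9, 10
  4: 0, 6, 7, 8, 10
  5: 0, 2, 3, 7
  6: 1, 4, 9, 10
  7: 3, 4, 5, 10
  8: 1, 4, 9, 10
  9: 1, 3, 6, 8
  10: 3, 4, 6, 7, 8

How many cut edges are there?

0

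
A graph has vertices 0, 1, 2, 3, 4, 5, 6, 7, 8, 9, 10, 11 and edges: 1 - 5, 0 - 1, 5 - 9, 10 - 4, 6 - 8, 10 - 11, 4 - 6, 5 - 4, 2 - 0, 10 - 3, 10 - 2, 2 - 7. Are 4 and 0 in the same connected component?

Yes

From 4 we can reach 0, 1, 2, 3, 4, 5, 6, 7, 8, 9, 10, 11, which includes 0.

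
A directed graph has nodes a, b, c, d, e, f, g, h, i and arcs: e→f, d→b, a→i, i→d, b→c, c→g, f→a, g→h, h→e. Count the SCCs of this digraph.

1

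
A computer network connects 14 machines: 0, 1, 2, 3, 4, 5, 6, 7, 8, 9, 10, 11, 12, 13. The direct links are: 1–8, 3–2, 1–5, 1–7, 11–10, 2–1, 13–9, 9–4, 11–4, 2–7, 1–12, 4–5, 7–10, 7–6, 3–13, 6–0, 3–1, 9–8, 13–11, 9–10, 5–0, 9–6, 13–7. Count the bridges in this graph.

1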